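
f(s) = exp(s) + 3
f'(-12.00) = 0.00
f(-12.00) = 3.00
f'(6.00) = 403.43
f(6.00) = 406.43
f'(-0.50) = 0.61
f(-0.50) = 3.61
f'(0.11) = 1.12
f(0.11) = 4.12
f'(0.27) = 1.31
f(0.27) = 4.31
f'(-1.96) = 0.14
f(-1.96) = 3.14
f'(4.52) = 91.84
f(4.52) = 94.84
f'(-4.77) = 0.01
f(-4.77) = 3.01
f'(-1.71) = 0.18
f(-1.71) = 3.18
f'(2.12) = 8.33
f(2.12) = 11.33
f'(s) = exp(s)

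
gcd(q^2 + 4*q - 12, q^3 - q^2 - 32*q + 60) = q^2 + 4*q - 12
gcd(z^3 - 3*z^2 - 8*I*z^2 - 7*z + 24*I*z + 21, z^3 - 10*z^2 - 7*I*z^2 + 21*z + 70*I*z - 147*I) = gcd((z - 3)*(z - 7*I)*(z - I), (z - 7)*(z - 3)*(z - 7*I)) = z^2 + z*(-3 - 7*I) + 21*I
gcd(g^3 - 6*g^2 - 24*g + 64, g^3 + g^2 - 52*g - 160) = g^2 - 4*g - 32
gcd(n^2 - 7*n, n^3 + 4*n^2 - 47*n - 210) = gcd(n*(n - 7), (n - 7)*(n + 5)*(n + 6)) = n - 7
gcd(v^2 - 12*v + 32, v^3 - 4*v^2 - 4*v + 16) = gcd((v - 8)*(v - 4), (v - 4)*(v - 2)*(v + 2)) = v - 4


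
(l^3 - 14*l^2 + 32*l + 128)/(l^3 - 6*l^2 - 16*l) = (l - 8)/l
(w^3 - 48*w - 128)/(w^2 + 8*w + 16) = w - 8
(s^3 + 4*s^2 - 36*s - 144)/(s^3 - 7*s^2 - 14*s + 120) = (s + 6)/(s - 5)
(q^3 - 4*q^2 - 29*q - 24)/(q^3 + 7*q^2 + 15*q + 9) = (q - 8)/(q + 3)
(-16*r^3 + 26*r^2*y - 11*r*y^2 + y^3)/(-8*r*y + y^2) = 2*r^2/y - 3*r + y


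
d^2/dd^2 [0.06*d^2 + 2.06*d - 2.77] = 0.120000000000000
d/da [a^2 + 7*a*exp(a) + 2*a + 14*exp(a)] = 7*a*exp(a) + 2*a + 21*exp(a) + 2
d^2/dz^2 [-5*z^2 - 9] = -10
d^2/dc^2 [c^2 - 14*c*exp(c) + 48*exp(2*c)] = -14*c*exp(c) + 192*exp(2*c) - 28*exp(c) + 2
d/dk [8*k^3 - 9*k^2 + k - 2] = 24*k^2 - 18*k + 1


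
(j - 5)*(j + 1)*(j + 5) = j^3 + j^2 - 25*j - 25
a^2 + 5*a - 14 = (a - 2)*(a + 7)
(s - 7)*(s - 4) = s^2 - 11*s + 28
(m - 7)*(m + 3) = m^2 - 4*m - 21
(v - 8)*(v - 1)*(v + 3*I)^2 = v^4 - 9*v^3 + 6*I*v^3 - v^2 - 54*I*v^2 + 81*v + 48*I*v - 72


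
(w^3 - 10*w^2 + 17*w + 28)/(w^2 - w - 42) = (w^2 - 3*w - 4)/(w + 6)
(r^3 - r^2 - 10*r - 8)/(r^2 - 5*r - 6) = (r^2 - 2*r - 8)/(r - 6)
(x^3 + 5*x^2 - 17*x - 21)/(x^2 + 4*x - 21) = x + 1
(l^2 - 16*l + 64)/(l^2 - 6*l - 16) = (l - 8)/(l + 2)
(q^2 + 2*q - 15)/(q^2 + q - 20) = (q - 3)/(q - 4)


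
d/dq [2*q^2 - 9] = 4*q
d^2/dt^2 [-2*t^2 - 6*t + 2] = -4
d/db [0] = 0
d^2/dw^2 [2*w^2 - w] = 4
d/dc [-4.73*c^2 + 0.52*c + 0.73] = 0.52 - 9.46*c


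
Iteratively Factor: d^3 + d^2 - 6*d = (d - 2)*(d^2 + 3*d) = (d - 2)*(d + 3)*(d)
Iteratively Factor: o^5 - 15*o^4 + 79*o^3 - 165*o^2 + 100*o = (o - 1)*(o^4 - 14*o^3 + 65*o^2 - 100*o) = (o - 4)*(o - 1)*(o^3 - 10*o^2 + 25*o) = (o - 5)*(o - 4)*(o - 1)*(o^2 - 5*o) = o*(o - 5)*(o - 4)*(o - 1)*(o - 5)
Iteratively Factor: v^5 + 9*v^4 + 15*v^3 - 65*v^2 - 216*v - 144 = (v - 3)*(v^4 + 12*v^3 + 51*v^2 + 88*v + 48) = (v - 3)*(v + 3)*(v^3 + 9*v^2 + 24*v + 16) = (v - 3)*(v + 3)*(v + 4)*(v^2 + 5*v + 4) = (v - 3)*(v + 1)*(v + 3)*(v + 4)*(v + 4)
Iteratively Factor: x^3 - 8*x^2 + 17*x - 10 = (x - 1)*(x^2 - 7*x + 10) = (x - 5)*(x - 1)*(x - 2)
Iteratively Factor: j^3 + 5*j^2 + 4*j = (j + 4)*(j^2 + j) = (j + 1)*(j + 4)*(j)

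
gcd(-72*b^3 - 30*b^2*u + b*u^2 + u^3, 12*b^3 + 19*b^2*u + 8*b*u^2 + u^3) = 12*b^2 + 7*b*u + u^2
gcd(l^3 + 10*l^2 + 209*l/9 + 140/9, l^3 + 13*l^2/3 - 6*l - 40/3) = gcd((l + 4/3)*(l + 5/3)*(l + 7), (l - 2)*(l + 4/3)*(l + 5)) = l + 4/3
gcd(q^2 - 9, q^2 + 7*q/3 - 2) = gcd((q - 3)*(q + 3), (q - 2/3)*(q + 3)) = q + 3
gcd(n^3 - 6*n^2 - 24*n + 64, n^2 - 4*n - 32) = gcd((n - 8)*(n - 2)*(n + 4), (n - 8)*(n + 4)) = n^2 - 4*n - 32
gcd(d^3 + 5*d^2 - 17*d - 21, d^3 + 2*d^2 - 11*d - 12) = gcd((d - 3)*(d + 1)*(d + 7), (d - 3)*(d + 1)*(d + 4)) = d^2 - 2*d - 3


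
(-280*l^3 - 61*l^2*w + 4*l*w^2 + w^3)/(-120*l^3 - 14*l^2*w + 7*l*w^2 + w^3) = (-56*l^2 - l*w + w^2)/(-24*l^2 + 2*l*w + w^2)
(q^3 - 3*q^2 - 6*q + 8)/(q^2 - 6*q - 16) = (q^2 - 5*q + 4)/(q - 8)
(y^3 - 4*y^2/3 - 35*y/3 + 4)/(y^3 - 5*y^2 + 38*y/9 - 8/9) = 3*(y + 3)/(3*y - 2)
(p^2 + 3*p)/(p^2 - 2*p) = (p + 3)/(p - 2)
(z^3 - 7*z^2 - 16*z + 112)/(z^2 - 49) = (z^2 - 16)/(z + 7)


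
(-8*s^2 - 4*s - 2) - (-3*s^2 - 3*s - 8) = -5*s^2 - s + 6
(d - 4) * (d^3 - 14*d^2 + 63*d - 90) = d^4 - 18*d^3 + 119*d^2 - 342*d + 360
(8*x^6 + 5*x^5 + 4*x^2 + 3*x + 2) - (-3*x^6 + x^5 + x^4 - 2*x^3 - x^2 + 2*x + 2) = 11*x^6 + 4*x^5 - x^4 + 2*x^3 + 5*x^2 + x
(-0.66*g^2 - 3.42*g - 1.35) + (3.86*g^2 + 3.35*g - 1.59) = 3.2*g^2 - 0.0699999999999998*g - 2.94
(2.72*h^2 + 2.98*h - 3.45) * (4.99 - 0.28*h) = -0.7616*h^3 + 12.7384*h^2 + 15.8362*h - 17.2155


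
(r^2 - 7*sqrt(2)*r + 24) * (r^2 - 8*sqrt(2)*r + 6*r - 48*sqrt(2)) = r^4 - 15*sqrt(2)*r^3 + 6*r^3 - 90*sqrt(2)*r^2 + 136*r^2 - 192*sqrt(2)*r + 816*r - 1152*sqrt(2)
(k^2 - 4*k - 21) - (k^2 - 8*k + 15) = 4*k - 36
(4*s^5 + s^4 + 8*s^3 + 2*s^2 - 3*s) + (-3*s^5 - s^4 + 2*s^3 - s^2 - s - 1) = s^5 + 10*s^3 + s^2 - 4*s - 1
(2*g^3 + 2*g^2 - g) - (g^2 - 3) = 2*g^3 + g^2 - g + 3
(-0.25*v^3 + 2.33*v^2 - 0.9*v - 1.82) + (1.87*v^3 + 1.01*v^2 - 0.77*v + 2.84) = 1.62*v^3 + 3.34*v^2 - 1.67*v + 1.02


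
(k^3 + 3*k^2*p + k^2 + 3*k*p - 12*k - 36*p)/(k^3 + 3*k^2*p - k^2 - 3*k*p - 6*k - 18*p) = (k + 4)/(k + 2)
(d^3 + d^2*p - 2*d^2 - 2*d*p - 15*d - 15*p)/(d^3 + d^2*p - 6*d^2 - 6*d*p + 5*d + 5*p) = (d + 3)/(d - 1)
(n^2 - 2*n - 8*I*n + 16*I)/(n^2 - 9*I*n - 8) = (n - 2)/(n - I)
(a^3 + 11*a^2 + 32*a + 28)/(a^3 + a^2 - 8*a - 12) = (a + 7)/(a - 3)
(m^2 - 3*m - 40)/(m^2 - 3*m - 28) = (-m^2 + 3*m + 40)/(-m^2 + 3*m + 28)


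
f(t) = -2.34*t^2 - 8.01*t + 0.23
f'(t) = -4.68*t - 8.01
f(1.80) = -21.77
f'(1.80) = -16.43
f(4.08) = -71.40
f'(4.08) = -27.10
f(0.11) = -0.68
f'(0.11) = -8.52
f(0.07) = -0.34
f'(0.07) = -8.34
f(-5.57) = -27.75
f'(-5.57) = 18.06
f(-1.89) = 7.01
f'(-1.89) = 0.84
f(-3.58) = -1.08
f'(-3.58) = 8.74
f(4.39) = -80.03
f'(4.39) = -28.56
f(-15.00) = -406.12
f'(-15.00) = 62.19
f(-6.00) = -35.95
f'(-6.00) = 20.07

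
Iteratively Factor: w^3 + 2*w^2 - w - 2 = (w + 2)*(w^2 - 1) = (w + 1)*(w + 2)*(w - 1)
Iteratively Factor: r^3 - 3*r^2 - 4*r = (r + 1)*(r^2 - 4*r) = r*(r + 1)*(r - 4)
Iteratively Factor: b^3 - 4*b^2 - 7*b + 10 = (b - 5)*(b^2 + b - 2) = (b - 5)*(b + 2)*(b - 1)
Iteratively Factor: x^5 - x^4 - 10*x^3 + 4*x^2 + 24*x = (x)*(x^4 - x^3 - 10*x^2 + 4*x + 24) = x*(x + 2)*(x^3 - 3*x^2 - 4*x + 12) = x*(x + 2)^2*(x^2 - 5*x + 6) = x*(x - 2)*(x + 2)^2*(x - 3)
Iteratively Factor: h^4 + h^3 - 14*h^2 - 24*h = (h)*(h^3 + h^2 - 14*h - 24) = h*(h + 2)*(h^2 - h - 12) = h*(h + 2)*(h + 3)*(h - 4)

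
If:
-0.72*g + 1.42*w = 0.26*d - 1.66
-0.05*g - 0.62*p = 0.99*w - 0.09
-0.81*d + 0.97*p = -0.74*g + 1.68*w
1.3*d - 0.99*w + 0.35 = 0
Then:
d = 0.28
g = 3.62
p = -1.29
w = 0.72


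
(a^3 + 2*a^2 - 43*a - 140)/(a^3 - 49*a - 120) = (a^2 - 3*a - 28)/(a^2 - 5*a - 24)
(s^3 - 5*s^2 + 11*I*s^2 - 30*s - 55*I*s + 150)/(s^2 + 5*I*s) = s - 5 + 6*I - 30*I/s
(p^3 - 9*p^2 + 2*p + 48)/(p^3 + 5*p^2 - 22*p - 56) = (p^2 - 11*p + 24)/(p^2 + 3*p - 28)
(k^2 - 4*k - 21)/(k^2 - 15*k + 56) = (k + 3)/(k - 8)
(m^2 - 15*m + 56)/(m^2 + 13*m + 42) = (m^2 - 15*m + 56)/(m^2 + 13*m + 42)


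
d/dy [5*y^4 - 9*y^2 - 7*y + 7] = 20*y^3 - 18*y - 7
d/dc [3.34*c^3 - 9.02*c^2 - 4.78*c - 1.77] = 10.02*c^2 - 18.04*c - 4.78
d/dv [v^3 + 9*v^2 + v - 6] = 3*v^2 + 18*v + 1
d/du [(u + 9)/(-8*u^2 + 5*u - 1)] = (-8*u^2 + 5*u + (u + 9)*(16*u - 5) - 1)/(8*u^2 - 5*u + 1)^2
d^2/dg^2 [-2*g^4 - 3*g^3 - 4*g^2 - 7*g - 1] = -24*g^2 - 18*g - 8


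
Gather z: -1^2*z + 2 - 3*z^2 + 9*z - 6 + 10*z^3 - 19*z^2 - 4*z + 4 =10*z^3 - 22*z^2 + 4*z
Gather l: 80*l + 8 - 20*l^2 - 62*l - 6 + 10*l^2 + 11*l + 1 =-10*l^2 + 29*l + 3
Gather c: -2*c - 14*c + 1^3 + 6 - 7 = -16*c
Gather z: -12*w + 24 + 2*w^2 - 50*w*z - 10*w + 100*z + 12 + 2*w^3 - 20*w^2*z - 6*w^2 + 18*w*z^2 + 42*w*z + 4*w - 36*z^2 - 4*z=2*w^3 - 4*w^2 - 18*w + z^2*(18*w - 36) + z*(-20*w^2 - 8*w + 96) + 36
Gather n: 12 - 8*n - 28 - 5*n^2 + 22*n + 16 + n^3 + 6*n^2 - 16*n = n^3 + n^2 - 2*n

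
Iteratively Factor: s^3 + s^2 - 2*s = (s - 1)*(s^2 + 2*s) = (s - 1)*(s + 2)*(s)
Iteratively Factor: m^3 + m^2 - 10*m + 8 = (m + 4)*(m^2 - 3*m + 2) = (m - 1)*(m + 4)*(m - 2)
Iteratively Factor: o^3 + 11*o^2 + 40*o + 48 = (o + 3)*(o^2 + 8*o + 16) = (o + 3)*(o + 4)*(o + 4)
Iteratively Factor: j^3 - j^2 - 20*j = (j)*(j^2 - j - 20) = j*(j + 4)*(j - 5)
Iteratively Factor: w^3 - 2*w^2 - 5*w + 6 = (w - 3)*(w^2 + w - 2) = (w - 3)*(w - 1)*(w + 2)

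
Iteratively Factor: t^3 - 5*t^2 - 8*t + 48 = (t + 3)*(t^2 - 8*t + 16) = (t - 4)*(t + 3)*(t - 4)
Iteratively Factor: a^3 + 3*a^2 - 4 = (a + 2)*(a^2 + a - 2) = (a + 2)^2*(a - 1)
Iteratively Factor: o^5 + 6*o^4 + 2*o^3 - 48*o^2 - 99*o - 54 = (o + 2)*(o^4 + 4*o^3 - 6*o^2 - 36*o - 27) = (o - 3)*(o + 2)*(o^3 + 7*o^2 + 15*o + 9) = (o - 3)*(o + 2)*(o + 3)*(o^2 + 4*o + 3) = (o - 3)*(o + 1)*(o + 2)*(o + 3)*(o + 3)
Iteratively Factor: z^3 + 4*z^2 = (z)*(z^2 + 4*z) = z*(z + 4)*(z)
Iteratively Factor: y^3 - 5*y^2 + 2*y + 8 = (y - 4)*(y^2 - y - 2) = (y - 4)*(y + 1)*(y - 2)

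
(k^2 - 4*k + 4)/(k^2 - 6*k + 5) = (k^2 - 4*k + 4)/(k^2 - 6*k + 5)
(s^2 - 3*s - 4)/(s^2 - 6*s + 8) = (s + 1)/(s - 2)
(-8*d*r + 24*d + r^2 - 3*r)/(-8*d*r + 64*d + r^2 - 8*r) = (r - 3)/(r - 8)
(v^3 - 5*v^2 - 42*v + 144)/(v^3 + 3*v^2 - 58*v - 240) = (v - 3)/(v + 5)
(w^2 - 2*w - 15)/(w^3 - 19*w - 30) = 1/(w + 2)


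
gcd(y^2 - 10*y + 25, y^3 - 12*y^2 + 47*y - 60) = y - 5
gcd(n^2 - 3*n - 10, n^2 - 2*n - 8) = n + 2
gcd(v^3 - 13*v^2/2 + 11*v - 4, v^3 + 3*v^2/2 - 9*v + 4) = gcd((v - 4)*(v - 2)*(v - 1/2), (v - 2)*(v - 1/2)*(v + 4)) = v^2 - 5*v/2 + 1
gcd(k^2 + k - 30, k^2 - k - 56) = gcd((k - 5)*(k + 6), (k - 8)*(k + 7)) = 1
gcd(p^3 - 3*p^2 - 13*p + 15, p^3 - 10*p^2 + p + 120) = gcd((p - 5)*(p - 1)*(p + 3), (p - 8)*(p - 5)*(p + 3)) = p^2 - 2*p - 15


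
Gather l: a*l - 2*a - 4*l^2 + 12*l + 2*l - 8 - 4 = -2*a - 4*l^2 + l*(a + 14) - 12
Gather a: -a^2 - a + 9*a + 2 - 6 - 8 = -a^2 + 8*a - 12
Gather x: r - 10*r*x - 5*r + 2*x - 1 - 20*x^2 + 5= -4*r - 20*x^2 + x*(2 - 10*r) + 4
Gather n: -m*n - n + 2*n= n*(1 - m)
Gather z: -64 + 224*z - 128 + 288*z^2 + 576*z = 288*z^2 + 800*z - 192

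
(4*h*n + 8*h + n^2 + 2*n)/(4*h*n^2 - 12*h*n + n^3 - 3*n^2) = (n + 2)/(n*(n - 3))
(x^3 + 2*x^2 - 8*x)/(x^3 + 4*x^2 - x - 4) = x*(x - 2)/(x^2 - 1)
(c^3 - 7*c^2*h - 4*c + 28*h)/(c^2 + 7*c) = (c^3 - 7*c^2*h - 4*c + 28*h)/(c*(c + 7))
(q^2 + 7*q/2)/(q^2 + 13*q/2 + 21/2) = q/(q + 3)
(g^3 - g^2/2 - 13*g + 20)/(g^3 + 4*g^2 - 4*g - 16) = (g - 5/2)/(g + 2)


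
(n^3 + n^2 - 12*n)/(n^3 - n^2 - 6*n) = (n + 4)/(n + 2)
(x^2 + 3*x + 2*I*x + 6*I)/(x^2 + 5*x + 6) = (x + 2*I)/(x + 2)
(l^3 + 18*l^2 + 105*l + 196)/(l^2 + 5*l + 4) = (l^2 + 14*l + 49)/(l + 1)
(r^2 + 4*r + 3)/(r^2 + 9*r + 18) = (r + 1)/(r + 6)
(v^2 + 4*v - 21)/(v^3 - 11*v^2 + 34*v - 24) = (v^2 + 4*v - 21)/(v^3 - 11*v^2 + 34*v - 24)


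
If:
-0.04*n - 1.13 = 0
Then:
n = -28.25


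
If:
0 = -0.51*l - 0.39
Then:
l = -0.76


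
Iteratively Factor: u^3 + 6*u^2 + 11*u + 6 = (u + 2)*(u^2 + 4*u + 3) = (u + 1)*(u + 2)*(u + 3)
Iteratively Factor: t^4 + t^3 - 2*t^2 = (t)*(t^3 + t^2 - 2*t) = t^2*(t^2 + t - 2) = t^2*(t + 2)*(t - 1)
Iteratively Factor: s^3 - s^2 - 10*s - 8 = (s - 4)*(s^2 + 3*s + 2) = (s - 4)*(s + 1)*(s + 2)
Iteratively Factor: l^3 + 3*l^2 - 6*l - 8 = (l - 2)*(l^2 + 5*l + 4) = (l - 2)*(l + 4)*(l + 1)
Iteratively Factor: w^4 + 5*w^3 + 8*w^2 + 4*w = (w + 1)*(w^3 + 4*w^2 + 4*w) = w*(w + 1)*(w^2 + 4*w + 4) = w*(w + 1)*(w + 2)*(w + 2)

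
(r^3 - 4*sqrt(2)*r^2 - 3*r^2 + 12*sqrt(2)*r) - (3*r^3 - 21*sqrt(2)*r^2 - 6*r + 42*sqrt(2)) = -2*r^3 - 3*r^2 + 17*sqrt(2)*r^2 + 6*r + 12*sqrt(2)*r - 42*sqrt(2)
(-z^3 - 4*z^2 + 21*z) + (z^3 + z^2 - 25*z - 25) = -3*z^2 - 4*z - 25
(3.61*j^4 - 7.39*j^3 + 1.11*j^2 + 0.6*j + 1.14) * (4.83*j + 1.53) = 17.4363*j^5 - 30.1704*j^4 - 5.9454*j^3 + 4.5963*j^2 + 6.4242*j + 1.7442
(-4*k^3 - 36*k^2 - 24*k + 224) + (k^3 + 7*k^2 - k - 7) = -3*k^3 - 29*k^2 - 25*k + 217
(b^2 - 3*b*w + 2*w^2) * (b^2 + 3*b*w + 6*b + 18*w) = b^4 + 6*b^3 - 7*b^2*w^2 + 6*b*w^3 - 42*b*w^2 + 36*w^3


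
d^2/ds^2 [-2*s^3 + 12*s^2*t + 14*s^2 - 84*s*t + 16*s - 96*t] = -12*s + 24*t + 28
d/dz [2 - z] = -1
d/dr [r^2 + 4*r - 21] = 2*r + 4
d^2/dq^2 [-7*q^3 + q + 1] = -42*q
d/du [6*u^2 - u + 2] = 12*u - 1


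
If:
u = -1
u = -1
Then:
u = -1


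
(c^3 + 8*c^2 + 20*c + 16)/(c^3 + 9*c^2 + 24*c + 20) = (c + 4)/(c + 5)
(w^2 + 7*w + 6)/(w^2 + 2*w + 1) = (w + 6)/(w + 1)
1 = 1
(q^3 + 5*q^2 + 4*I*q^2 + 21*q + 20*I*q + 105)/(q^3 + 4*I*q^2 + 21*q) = (q + 5)/q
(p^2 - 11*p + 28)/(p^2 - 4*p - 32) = (-p^2 + 11*p - 28)/(-p^2 + 4*p + 32)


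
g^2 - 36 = (g - 6)*(g + 6)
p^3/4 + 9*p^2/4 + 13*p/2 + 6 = (p/4 + 1)*(p + 2)*(p + 3)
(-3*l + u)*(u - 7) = -3*l*u + 21*l + u^2 - 7*u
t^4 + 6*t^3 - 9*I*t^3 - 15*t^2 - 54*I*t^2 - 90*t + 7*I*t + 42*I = (t + 6)*(t - 7*I)*(t - I)^2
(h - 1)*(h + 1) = h^2 - 1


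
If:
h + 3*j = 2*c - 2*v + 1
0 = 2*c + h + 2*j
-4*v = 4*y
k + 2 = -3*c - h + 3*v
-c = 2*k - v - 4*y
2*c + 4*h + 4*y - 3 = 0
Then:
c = -11/218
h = 167/109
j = -78/109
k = -121/109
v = 165/218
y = -165/218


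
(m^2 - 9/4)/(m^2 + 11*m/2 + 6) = (m - 3/2)/(m + 4)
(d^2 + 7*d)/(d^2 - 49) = d/(d - 7)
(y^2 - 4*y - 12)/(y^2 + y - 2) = (y - 6)/(y - 1)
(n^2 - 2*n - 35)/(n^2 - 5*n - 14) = (n + 5)/(n + 2)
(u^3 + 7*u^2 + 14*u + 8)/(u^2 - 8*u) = (u^3 + 7*u^2 + 14*u + 8)/(u*(u - 8))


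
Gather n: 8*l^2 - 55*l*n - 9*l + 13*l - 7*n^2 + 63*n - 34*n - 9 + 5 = 8*l^2 + 4*l - 7*n^2 + n*(29 - 55*l) - 4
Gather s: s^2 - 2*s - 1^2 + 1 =s^2 - 2*s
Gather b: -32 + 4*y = 4*y - 32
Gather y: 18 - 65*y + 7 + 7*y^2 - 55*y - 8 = 7*y^2 - 120*y + 17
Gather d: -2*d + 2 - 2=-2*d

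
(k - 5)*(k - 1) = k^2 - 6*k + 5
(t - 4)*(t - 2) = t^2 - 6*t + 8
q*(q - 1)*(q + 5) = q^3 + 4*q^2 - 5*q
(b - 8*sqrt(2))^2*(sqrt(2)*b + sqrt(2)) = sqrt(2)*b^3 - 32*b^2 + sqrt(2)*b^2 - 32*b + 128*sqrt(2)*b + 128*sqrt(2)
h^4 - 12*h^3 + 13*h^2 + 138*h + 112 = (h - 8)*(h - 7)*(h + 1)*(h + 2)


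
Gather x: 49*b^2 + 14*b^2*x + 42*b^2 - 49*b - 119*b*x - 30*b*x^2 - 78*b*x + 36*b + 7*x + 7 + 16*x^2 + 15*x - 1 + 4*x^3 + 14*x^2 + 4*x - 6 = 91*b^2 - 13*b + 4*x^3 + x^2*(30 - 30*b) + x*(14*b^2 - 197*b + 26)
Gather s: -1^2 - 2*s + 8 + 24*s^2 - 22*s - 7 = 24*s^2 - 24*s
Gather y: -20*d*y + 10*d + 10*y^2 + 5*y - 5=10*d + 10*y^2 + y*(5 - 20*d) - 5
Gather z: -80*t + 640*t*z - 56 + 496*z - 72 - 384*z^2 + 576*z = -80*t - 384*z^2 + z*(640*t + 1072) - 128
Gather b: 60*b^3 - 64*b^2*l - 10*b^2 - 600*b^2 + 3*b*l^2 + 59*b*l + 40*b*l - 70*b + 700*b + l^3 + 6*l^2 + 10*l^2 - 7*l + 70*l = 60*b^3 + b^2*(-64*l - 610) + b*(3*l^2 + 99*l + 630) + l^3 + 16*l^2 + 63*l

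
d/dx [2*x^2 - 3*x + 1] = 4*x - 3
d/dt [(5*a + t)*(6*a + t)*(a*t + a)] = a*(30*a^2 + 22*a*t + 11*a + 3*t^2 + 2*t)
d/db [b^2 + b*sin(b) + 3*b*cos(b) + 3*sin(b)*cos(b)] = -3*b*sin(b) + b*cos(b) + 2*b + sin(b) + 3*cos(b) + 3*cos(2*b)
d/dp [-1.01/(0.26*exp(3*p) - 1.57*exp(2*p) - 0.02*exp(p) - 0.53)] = (0.7878*exp(2*p) - 3.1714*exp(p) - 0.0202)*exp(p)/(-0.26*exp(3*p) + 1.57*exp(2*p) + 0.02*exp(p) + 0.53)^2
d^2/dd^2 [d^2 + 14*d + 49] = 2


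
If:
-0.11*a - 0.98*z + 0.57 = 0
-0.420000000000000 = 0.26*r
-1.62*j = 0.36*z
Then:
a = 5.18181818181818 - 8.90909090909091*z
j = -0.222222222222222*z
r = -1.62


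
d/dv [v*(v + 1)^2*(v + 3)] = 4*v^3 + 15*v^2 + 14*v + 3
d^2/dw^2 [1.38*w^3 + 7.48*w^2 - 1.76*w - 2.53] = 8.28*w + 14.96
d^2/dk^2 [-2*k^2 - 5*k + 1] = -4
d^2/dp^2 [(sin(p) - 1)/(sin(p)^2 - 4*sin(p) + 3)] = (-3*sin(p) + cos(p)^2 + 1)/(sin(p) - 3)^3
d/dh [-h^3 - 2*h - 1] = -3*h^2 - 2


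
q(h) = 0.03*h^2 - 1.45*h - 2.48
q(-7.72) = 10.50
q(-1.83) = 0.27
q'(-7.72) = -1.91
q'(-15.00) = -2.35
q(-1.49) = -0.25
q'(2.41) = -1.31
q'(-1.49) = -1.54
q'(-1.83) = -1.56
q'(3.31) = -1.25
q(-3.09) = 2.29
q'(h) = 0.06*h - 1.45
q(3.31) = -6.95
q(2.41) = -5.80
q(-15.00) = 26.02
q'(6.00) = -1.09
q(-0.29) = -2.06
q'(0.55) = -1.42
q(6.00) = -10.10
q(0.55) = -3.27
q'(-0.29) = -1.47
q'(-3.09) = -1.64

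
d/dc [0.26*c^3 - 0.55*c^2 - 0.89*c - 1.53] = 0.78*c^2 - 1.1*c - 0.89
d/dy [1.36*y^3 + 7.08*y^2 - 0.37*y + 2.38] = 4.08*y^2 + 14.16*y - 0.37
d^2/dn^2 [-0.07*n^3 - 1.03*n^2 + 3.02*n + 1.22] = -0.42*n - 2.06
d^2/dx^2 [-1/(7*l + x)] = -2/(7*l + x)^3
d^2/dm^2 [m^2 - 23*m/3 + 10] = 2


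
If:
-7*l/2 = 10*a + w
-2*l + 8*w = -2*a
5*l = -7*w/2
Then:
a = 0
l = 0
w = 0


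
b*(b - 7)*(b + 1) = b^3 - 6*b^2 - 7*b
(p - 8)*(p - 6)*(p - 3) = p^3 - 17*p^2 + 90*p - 144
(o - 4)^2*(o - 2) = o^3 - 10*o^2 + 32*o - 32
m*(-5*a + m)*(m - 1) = -5*a*m^2 + 5*a*m + m^3 - m^2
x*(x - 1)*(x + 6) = x^3 + 5*x^2 - 6*x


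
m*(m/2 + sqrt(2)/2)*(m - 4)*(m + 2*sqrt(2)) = m^4/2 - 2*m^3 + 3*sqrt(2)*m^3/2 - 6*sqrt(2)*m^2 + 2*m^2 - 8*m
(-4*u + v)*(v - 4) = -4*u*v + 16*u + v^2 - 4*v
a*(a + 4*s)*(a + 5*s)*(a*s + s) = a^4*s + 9*a^3*s^2 + a^3*s + 20*a^2*s^3 + 9*a^2*s^2 + 20*a*s^3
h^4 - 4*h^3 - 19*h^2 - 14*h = h*(h - 7)*(h + 1)*(h + 2)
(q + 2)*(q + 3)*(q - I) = q^3 + 5*q^2 - I*q^2 + 6*q - 5*I*q - 6*I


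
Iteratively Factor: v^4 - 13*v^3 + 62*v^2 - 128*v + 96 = (v - 4)*(v^3 - 9*v^2 + 26*v - 24) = (v - 4)*(v - 2)*(v^2 - 7*v + 12) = (v - 4)^2*(v - 2)*(v - 3)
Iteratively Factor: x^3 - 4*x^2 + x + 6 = (x - 3)*(x^2 - x - 2) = (x - 3)*(x + 1)*(x - 2)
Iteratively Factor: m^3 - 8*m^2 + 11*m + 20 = (m - 4)*(m^2 - 4*m - 5) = (m - 5)*(m - 4)*(m + 1)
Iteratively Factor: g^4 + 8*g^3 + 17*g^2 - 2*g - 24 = (g + 3)*(g^3 + 5*g^2 + 2*g - 8) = (g - 1)*(g + 3)*(g^2 + 6*g + 8) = (g - 1)*(g + 3)*(g + 4)*(g + 2)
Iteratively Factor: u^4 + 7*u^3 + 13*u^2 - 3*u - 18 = (u - 1)*(u^3 + 8*u^2 + 21*u + 18) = (u - 1)*(u + 3)*(u^2 + 5*u + 6) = (u - 1)*(u + 3)^2*(u + 2)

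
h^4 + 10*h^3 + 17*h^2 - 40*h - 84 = (h - 2)*(h + 2)*(h + 3)*(h + 7)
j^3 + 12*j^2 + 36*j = j*(j + 6)^2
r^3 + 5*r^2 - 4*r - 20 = (r - 2)*(r + 2)*(r + 5)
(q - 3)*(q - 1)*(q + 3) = q^3 - q^2 - 9*q + 9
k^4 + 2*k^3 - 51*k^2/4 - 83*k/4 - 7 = (k - 7/2)*(k + 1/2)*(k + 1)*(k + 4)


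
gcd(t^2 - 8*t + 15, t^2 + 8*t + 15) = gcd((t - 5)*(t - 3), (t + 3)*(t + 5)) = 1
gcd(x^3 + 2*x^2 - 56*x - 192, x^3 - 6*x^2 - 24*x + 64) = x^2 - 4*x - 32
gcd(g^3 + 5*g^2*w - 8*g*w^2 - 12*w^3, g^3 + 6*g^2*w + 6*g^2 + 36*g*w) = g + 6*w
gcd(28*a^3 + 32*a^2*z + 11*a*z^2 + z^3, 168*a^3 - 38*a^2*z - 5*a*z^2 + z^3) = 1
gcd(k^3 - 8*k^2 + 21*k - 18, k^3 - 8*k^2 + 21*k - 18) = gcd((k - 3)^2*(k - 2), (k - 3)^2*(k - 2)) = k^3 - 8*k^2 + 21*k - 18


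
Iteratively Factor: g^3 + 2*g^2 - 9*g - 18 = (g + 2)*(g^2 - 9) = (g - 3)*(g + 2)*(g + 3)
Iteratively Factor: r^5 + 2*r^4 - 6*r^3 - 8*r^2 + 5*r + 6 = (r - 2)*(r^4 + 4*r^3 + 2*r^2 - 4*r - 3) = (r - 2)*(r + 1)*(r^3 + 3*r^2 - r - 3) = (r - 2)*(r + 1)^2*(r^2 + 2*r - 3) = (r - 2)*(r - 1)*(r + 1)^2*(r + 3)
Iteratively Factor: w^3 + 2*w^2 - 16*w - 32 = (w + 2)*(w^2 - 16) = (w + 2)*(w + 4)*(w - 4)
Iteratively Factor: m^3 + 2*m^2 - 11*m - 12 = (m + 1)*(m^2 + m - 12) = (m - 3)*(m + 1)*(m + 4)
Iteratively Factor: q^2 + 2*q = (q)*(q + 2)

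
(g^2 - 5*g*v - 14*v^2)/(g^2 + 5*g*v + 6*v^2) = (g - 7*v)/(g + 3*v)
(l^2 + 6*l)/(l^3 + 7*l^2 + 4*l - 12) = l/(l^2 + l - 2)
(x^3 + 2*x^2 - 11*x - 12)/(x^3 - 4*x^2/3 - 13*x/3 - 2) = 3*(x + 4)/(3*x + 2)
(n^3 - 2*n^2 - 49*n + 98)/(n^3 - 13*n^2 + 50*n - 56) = (n + 7)/(n - 4)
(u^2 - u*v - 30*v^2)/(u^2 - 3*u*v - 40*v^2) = (u - 6*v)/(u - 8*v)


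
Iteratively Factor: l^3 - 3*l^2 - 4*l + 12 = (l - 3)*(l^2 - 4) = (l - 3)*(l - 2)*(l + 2)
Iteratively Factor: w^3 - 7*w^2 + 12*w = (w - 4)*(w^2 - 3*w) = w*(w - 4)*(w - 3)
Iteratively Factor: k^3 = (k)*(k^2) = k^2*(k)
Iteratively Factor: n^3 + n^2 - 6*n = (n + 3)*(n^2 - 2*n) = (n - 2)*(n + 3)*(n)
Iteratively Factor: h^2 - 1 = (h + 1)*(h - 1)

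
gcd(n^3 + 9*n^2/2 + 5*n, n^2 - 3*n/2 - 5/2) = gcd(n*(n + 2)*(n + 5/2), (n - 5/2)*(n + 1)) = 1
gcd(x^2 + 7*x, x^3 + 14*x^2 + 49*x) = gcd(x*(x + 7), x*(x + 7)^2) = x^2 + 7*x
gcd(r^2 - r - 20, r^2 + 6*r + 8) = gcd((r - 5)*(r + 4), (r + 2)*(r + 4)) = r + 4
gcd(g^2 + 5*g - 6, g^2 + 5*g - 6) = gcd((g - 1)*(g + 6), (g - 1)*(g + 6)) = g^2 + 5*g - 6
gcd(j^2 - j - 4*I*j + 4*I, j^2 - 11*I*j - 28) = j - 4*I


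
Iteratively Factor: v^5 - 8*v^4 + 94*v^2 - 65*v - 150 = (v + 1)*(v^4 - 9*v^3 + 9*v^2 + 85*v - 150) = (v - 2)*(v + 1)*(v^3 - 7*v^2 - 5*v + 75) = (v - 5)*(v - 2)*(v + 1)*(v^2 - 2*v - 15) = (v - 5)^2*(v - 2)*(v + 1)*(v + 3)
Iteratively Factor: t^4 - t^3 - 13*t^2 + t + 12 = (t - 1)*(t^3 - 13*t - 12) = (t - 1)*(t + 3)*(t^2 - 3*t - 4) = (t - 1)*(t + 1)*(t + 3)*(t - 4)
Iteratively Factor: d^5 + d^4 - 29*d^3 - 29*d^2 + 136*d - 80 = (d - 1)*(d^4 + 2*d^3 - 27*d^2 - 56*d + 80) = (d - 5)*(d - 1)*(d^3 + 7*d^2 + 8*d - 16) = (d - 5)*(d - 1)*(d + 4)*(d^2 + 3*d - 4) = (d - 5)*(d - 1)^2*(d + 4)*(d + 4)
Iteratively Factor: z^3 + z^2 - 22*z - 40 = (z - 5)*(z^2 + 6*z + 8) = (z - 5)*(z + 2)*(z + 4)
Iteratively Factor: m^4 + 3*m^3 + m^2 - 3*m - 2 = (m + 1)*(m^3 + 2*m^2 - m - 2) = (m - 1)*(m + 1)*(m^2 + 3*m + 2) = (m - 1)*(m + 1)^2*(m + 2)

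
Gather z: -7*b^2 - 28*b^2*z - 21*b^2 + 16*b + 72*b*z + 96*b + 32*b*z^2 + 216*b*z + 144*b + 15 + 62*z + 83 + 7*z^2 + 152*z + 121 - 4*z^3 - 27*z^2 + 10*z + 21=-28*b^2 + 256*b - 4*z^3 + z^2*(32*b - 20) + z*(-28*b^2 + 288*b + 224) + 240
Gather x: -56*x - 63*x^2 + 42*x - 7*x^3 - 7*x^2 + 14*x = -7*x^3 - 70*x^2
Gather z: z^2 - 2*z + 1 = z^2 - 2*z + 1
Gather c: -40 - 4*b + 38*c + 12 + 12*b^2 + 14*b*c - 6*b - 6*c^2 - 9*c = 12*b^2 - 10*b - 6*c^2 + c*(14*b + 29) - 28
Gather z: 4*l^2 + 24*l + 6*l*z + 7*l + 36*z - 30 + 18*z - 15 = 4*l^2 + 31*l + z*(6*l + 54) - 45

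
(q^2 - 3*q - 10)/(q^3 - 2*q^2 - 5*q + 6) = (q - 5)/(q^2 - 4*q + 3)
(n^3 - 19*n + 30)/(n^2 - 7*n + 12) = (n^2 + 3*n - 10)/(n - 4)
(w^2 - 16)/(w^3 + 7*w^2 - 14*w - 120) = (w + 4)/(w^2 + 11*w + 30)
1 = 1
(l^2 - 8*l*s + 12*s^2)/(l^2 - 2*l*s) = (l - 6*s)/l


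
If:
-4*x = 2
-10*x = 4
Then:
No Solution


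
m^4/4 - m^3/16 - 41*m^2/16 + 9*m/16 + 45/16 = (m/4 + 1/4)*(m - 3)*(m - 5/4)*(m + 3)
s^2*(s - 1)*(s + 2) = s^4 + s^3 - 2*s^2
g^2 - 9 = (g - 3)*(g + 3)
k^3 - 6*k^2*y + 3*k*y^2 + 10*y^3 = (k - 5*y)*(k - 2*y)*(k + y)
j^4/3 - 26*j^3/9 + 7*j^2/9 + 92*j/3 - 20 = (j/3 + 1)*(j - 6)*(j - 5)*(j - 2/3)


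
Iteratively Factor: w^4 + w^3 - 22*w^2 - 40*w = (w + 2)*(w^3 - w^2 - 20*w) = (w + 2)*(w + 4)*(w^2 - 5*w) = w*(w + 2)*(w + 4)*(w - 5)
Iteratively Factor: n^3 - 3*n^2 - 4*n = (n)*(n^2 - 3*n - 4) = n*(n + 1)*(n - 4)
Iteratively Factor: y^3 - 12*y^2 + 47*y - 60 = (y - 5)*(y^2 - 7*y + 12) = (y - 5)*(y - 3)*(y - 4)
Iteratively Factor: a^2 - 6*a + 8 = (a - 2)*(a - 4)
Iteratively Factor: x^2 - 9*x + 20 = (x - 4)*(x - 5)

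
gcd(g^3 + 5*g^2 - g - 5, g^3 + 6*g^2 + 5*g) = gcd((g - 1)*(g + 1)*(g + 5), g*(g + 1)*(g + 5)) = g^2 + 6*g + 5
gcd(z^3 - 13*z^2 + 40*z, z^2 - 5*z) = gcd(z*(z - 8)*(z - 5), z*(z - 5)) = z^2 - 5*z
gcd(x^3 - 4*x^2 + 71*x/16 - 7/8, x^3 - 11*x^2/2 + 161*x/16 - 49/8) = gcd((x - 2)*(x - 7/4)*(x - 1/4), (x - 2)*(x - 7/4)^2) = x^2 - 15*x/4 + 7/2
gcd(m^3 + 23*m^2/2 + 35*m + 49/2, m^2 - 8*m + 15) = 1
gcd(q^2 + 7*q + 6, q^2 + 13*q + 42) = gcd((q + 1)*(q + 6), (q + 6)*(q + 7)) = q + 6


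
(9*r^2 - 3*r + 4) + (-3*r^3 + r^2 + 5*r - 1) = -3*r^3 + 10*r^2 + 2*r + 3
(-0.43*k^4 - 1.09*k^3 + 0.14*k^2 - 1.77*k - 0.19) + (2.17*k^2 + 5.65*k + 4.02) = -0.43*k^4 - 1.09*k^3 + 2.31*k^2 + 3.88*k + 3.83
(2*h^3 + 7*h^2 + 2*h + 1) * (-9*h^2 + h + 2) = -18*h^5 - 61*h^4 - 7*h^3 + 7*h^2 + 5*h + 2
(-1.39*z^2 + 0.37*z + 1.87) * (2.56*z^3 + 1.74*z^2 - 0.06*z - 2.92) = -3.5584*z^5 - 1.4714*z^4 + 5.5144*z^3 + 7.2904*z^2 - 1.1926*z - 5.4604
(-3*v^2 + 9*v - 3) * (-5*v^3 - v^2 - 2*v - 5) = 15*v^5 - 42*v^4 + 12*v^3 - 39*v + 15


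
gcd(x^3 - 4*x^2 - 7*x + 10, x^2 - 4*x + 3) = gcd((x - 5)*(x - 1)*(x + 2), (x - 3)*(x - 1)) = x - 1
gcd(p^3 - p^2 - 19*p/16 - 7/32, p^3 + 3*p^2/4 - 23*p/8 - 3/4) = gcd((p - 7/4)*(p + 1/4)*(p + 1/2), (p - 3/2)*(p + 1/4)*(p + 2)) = p + 1/4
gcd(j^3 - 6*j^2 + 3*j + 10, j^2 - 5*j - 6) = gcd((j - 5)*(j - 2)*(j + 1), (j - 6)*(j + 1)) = j + 1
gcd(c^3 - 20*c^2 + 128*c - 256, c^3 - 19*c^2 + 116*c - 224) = c^2 - 12*c + 32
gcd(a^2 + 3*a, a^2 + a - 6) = a + 3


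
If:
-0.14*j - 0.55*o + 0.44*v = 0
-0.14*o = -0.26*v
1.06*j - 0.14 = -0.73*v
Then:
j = 0.16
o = -0.07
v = -0.04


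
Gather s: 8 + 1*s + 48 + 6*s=7*s + 56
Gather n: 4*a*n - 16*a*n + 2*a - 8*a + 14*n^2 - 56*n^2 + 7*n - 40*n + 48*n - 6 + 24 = -6*a - 42*n^2 + n*(15 - 12*a) + 18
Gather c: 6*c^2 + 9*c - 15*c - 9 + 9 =6*c^2 - 6*c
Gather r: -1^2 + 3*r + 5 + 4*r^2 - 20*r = 4*r^2 - 17*r + 4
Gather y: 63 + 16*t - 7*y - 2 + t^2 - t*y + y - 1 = t^2 + 16*t + y*(-t - 6) + 60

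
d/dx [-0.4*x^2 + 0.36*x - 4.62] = 0.36 - 0.8*x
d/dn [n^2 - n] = 2*n - 1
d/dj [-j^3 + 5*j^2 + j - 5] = -3*j^2 + 10*j + 1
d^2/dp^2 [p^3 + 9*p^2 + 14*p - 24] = 6*p + 18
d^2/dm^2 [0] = 0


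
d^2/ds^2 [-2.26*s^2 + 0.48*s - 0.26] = -4.52000000000000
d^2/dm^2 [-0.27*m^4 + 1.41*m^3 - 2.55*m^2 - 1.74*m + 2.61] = -3.24*m^2 + 8.46*m - 5.1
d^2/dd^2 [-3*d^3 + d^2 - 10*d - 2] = 2 - 18*d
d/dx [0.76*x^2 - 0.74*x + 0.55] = 1.52*x - 0.74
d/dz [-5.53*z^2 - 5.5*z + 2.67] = -11.06*z - 5.5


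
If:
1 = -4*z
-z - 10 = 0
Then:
No Solution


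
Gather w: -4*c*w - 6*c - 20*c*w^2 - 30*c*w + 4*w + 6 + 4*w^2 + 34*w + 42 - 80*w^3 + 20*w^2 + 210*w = -6*c - 80*w^3 + w^2*(24 - 20*c) + w*(248 - 34*c) + 48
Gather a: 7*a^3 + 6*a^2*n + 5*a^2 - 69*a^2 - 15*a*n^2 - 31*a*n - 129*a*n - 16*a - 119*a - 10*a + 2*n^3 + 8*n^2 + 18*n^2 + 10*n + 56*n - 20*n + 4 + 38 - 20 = 7*a^3 + a^2*(6*n - 64) + a*(-15*n^2 - 160*n - 145) + 2*n^3 + 26*n^2 + 46*n + 22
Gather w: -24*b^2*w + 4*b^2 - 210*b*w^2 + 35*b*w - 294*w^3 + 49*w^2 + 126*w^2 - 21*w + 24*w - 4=4*b^2 - 294*w^3 + w^2*(175 - 210*b) + w*(-24*b^2 + 35*b + 3) - 4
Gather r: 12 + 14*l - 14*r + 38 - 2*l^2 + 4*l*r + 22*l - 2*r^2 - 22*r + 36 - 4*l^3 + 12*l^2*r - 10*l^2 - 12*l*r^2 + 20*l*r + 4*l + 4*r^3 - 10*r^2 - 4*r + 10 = -4*l^3 - 12*l^2 + 40*l + 4*r^3 + r^2*(-12*l - 12) + r*(12*l^2 + 24*l - 40) + 96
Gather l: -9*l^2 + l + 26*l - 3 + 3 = -9*l^2 + 27*l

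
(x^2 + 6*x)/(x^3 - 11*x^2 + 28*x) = (x + 6)/(x^2 - 11*x + 28)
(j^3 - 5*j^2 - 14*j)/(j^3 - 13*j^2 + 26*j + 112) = j/(j - 8)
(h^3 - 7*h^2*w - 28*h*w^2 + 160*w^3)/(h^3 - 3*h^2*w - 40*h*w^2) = (h - 4*w)/h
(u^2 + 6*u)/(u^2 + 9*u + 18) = u/(u + 3)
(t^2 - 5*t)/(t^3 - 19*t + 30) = t*(t - 5)/(t^3 - 19*t + 30)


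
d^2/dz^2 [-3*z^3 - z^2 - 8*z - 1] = -18*z - 2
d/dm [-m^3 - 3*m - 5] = -3*m^2 - 3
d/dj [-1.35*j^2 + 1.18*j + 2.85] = 1.18 - 2.7*j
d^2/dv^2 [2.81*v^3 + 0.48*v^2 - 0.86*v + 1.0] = 16.86*v + 0.96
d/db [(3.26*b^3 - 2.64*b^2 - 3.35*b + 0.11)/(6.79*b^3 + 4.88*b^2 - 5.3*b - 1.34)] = (33.8344*b^4 + 10.937*b^3 + 14.9941*b^2 + 6.0016*b + 5.072)/(46.1041*b^6 + 66.2704*b^5 - 48.1596*b^4 - 69.9252*b^3 + 15.0116*b^2 + 14.204*b + 1.7956)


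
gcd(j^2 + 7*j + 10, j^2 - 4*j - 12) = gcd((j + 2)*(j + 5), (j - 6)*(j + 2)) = j + 2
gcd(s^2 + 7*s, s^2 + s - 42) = s + 7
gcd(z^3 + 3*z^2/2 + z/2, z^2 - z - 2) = z + 1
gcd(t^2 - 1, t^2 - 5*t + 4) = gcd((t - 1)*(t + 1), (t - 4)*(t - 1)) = t - 1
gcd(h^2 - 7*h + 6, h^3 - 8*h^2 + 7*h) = h - 1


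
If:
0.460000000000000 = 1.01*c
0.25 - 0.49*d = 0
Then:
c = 0.46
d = 0.51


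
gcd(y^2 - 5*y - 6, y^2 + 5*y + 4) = y + 1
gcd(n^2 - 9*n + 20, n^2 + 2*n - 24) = n - 4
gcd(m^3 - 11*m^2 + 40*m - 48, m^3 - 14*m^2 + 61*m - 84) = m^2 - 7*m + 12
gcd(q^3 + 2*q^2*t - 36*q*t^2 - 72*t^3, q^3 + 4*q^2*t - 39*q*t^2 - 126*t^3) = q - 6*t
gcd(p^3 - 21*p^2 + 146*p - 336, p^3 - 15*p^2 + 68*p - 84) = p^2 - 13*p + 42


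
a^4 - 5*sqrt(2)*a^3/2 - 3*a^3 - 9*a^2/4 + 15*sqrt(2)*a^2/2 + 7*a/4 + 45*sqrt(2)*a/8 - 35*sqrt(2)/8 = (a - 7/2)*(a - 1/2)*(a + 1)*(a - 5*sqrt(2)/2)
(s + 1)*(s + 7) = s^2 + 8*s + 7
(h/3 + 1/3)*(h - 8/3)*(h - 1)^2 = h^4/3 - 11*h^3/9 + 5*h^2/9 + 11*h/9 - 8/9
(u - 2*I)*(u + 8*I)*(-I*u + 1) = -I*u^3 + 7*u^2 - 10*I*u + 16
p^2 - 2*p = p*(p - 2)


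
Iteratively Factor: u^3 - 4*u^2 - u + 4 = (u + 1)*(u^2 - 5*u + 4) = (u - 4)*(u + 1)*(u - 1)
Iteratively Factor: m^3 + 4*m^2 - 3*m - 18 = (m - 2)*(m^2 + 6*m + 9) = (m - 2)*(m + 3)*(m + 3)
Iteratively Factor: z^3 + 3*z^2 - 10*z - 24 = (z + 4)*(z^2 - z - 6) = (z - 3)*(z + 4)*(z + 2)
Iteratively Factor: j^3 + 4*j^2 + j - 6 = (j - 1)*(j^2 + 5*j + 6) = (j - 1)*(j + 3)*(j + 2)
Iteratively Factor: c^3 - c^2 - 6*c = (c + 2)*(c^2 - 3*c) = (c - 3)*(c + 2)*(c)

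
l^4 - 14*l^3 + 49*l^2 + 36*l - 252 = (l - 7)*(l - 6)*(l - 3)*(l + 2)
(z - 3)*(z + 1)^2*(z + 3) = z^4 + 2*z^3 - 8*z^2 - 18*z - 9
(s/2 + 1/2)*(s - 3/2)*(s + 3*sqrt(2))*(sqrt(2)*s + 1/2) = sqrt(2)*s^4/2 - sqrt(2)*s^3/4 + 13*s^3/4 - 13*s^2/8 - 39*s/8 - 3*sqrt(2)*s/8 - 9*sqrt(2)/8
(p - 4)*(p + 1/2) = p^2 - 7*p/2 - 2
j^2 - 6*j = j*(j - 6)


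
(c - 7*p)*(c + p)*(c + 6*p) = c^3 - 43*c*p^2 - 42*p^3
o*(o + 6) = o^2 + 6*o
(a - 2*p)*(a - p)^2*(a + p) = a^4 - 3*a^3*p + a^2*p^2 + 3*a*p^3 - 2*p^4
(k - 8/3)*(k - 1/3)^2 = k^3 - 10*k^2/3 + 17*k/9 - 8/27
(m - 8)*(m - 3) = m^2 - 11*m + 24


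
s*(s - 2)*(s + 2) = s^3 - 4*s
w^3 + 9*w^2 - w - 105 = (w - 3)*(w + 5)*(w + 7)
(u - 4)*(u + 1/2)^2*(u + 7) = u^4 + 4*u^3 - 99*u^2/4 - 109*u/4 - 7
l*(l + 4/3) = l^2 + 4*l/3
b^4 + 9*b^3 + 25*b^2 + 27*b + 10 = (b + 1)^2*(b + 2)*(b + 5)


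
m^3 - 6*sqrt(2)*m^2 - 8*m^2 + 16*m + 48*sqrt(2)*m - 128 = (m - 8)*(m - 4*sqrt(2))*(m - 2*sqrt(2))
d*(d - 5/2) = d^2 - 5*d/2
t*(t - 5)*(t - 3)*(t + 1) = t^4 - 7*t^3 + 7*t^2 + 15*t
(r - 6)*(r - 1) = r^2 - 7*r + 6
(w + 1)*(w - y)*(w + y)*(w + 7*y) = w^4 + 7*w^3*y + w^3 - w^2*y^2 + 7*w^2*y - 7*w*y^3 - w*y^2 - 7*y^3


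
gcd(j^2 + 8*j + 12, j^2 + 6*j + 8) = j + 2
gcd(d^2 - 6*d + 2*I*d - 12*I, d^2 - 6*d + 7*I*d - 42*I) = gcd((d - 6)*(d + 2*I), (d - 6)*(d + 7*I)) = d - 6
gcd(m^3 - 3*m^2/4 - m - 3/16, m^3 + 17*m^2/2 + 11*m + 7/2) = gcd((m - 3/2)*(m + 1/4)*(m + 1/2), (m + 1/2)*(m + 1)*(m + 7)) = m + 1/2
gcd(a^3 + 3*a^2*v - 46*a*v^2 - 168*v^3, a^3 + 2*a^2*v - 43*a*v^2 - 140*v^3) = -a^2 + 3*a*v + 28*v^2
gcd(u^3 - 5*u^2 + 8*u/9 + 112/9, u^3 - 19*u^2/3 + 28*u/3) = u^2 - 19*u/3 + 28/3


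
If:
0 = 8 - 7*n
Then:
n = 8/7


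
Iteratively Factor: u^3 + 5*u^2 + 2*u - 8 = (u - 1)*(u^2 + 6*u + 8) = (u - 1)*(u + 2)*(u + 4)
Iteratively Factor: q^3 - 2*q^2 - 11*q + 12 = (q - 4)*(q^2 + 2*q - 3) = (q - 4)*(q - 1)*(q + 3)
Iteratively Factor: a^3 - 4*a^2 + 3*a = (a - 1)*(a^2 - 3*a) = a*(a - 1)*(a - 3)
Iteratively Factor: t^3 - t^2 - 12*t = (t + 3)*(t^2 - 4*t) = (t - 4)*(t + 3)*(t)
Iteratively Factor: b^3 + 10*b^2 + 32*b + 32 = (b + 2)*(b^2 + 8*b + 16) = (b + 2)*(b + 4)*(b + 4)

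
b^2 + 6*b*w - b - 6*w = (b - 1)*(b + 6*w)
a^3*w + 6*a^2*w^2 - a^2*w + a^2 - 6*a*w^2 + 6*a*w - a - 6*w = (a - 1)*(a + 6*w)*(a*w + 1)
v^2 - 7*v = v*(v - 7)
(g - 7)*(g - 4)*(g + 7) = g^3 - 4*g^2 - 49*g + 196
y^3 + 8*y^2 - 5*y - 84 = (y - 3)*(y + 4)*(y + 7)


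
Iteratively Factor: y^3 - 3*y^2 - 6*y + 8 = (y - 1)*(y^2 - 2*y - 8) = (y - 1)*(y + 2)*(y - 4)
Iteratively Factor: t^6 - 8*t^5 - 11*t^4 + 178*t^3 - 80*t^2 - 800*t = (t - 5)*(t^5 - 3*t^4 - 26*t^3 + 48*t^2 + 160*t) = t*(t - 5)*(t^4 - 3*t^3 - 26*t^2 + 48*t + 160) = t*(t - 5)*(t + 2)*(t^3 - 5*t^2 - 16*t + 80) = t*(t - 5)^2*(t + 2)*(t^2 - 16) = t*(t - 5)^2*(t - 4)*(t + 2)*(t + 4)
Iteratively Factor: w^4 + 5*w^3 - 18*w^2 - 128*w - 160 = (w - 5)*(w^3 + 10*w^2 + 32*w + 32) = (w - 5)*(w + 4)*(w^2 + 6*w + 8) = (w - 5)*(w + 2)*(w + 4)*(w + 4)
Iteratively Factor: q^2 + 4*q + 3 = (q + 3)*(q + 1)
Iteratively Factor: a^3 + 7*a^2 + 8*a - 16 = (a + 4)*(a^2 + 3*a - 4) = (a + 4)^2*(a - 1)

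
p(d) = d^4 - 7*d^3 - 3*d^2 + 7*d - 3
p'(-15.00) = -18128.00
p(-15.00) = 73467.00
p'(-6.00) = -1577.00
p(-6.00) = 2655.00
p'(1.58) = -39.13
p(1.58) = -20.81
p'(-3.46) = -389.33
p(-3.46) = 370.14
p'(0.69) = -5.82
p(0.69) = -1.67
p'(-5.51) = -1266.64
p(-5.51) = 1960.07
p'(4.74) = -67.27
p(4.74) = -277.90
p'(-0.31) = 6.72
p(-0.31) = -5.24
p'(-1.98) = -94.50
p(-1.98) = 41.09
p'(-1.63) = -56.34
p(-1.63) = 14.99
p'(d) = 4*d^3 - 21*d^2 - 6*d + 7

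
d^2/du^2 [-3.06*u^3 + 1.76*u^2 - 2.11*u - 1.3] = 3.52 - 18.36*u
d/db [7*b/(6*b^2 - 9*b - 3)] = 7*(-2*b^2 - 1)/(3*(4*b^4 - 12*b^3 + 5*b^2 + 6*b + 1))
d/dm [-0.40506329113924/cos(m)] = -0.40506329113924*sin(m)/cos(m)^2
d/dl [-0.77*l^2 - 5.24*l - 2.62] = -1.54*l - 5.24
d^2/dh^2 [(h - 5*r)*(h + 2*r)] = 2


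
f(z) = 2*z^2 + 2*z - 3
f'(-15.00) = -58.00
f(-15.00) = 417.00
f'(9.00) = 38.00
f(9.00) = 177.00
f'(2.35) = 11.40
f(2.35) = 12.74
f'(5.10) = 22.40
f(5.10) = 59.22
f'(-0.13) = 1.48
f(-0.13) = -3.23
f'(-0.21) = 1.16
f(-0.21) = -3.33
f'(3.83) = 17.32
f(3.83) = 34.00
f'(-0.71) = -0.84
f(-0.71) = -3.41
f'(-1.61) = -4.44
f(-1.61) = -1.04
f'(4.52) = 20.08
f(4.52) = 46.90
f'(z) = 4*z + 2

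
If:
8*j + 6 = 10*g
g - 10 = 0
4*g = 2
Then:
No Solution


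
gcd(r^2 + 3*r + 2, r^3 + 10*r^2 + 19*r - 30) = 1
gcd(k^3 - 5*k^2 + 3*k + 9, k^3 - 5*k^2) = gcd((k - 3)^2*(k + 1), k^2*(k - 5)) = 1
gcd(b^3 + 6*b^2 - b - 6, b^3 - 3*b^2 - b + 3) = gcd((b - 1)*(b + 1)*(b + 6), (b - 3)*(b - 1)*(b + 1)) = b^2 - 1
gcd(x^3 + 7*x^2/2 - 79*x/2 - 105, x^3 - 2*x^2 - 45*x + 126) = x^2 + x - 42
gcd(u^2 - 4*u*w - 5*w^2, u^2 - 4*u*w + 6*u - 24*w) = 1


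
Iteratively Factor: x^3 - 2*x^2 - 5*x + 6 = (x + 2)*(x^2 - 4*x + 3) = (x - 3)*(x + 2)*(x - 1)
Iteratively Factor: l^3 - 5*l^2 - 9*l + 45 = (l - 5)*(l^2 - 9) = (l - 5)*(l - 3)*(l + 3)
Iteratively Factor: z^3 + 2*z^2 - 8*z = (z + 4)*(z^2 - 2*z) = (z - 2)*(z + 4)*(z)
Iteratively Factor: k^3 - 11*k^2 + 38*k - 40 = (k - 2)*(k^2 - 9*k + 20) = (k - 4)*(k - 2)*(k - 5)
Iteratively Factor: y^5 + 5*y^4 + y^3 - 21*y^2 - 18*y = (y + 3)*(y^4 + 2*y^3 - 5*y^2 - 6*y) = (y + 3)^2*(y^3 - y^2 - 2*y) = (y + 1)*(y + 3)^2*(y^2 - 2*y) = (y - 2)*(y + 1)*(y + 3)^2*(y)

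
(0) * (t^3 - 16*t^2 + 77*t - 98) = 0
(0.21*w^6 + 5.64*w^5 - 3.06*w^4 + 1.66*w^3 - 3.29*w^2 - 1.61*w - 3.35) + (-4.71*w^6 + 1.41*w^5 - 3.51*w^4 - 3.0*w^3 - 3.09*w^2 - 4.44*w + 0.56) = -4.5*w^6 + 7.05*w^5 - 6.57*w^4 - 1.34*w^3 - 6.38*w^2 - 6.05*w - 2.79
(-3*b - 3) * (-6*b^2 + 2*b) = 18*b^3 + 12*b^2 - 6*b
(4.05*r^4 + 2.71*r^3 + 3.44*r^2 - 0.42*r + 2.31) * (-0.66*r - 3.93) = -2.673*r^5 - 17.7051*r^4 - 12.9207*r^3 - 13.242*r^2 + 0.126*r - 9.0783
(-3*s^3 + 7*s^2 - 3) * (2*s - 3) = -6*s^4 + 23*s^3 - 21*s^2 - 6*s + 9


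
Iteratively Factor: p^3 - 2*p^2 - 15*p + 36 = (p - 3)*(p^2 + p - 12) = (p - 3)^2*(p + 4)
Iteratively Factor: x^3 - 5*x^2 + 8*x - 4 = (x - 2)*(x^2 - 3*x + 2) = (x - 2)^2*(x - 1)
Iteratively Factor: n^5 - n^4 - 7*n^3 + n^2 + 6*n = (n + 1)*(n^4 - 2*n^3 - 5*n^2 + 6*n) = (n - 1)*(n + 1)*(n^3 - n^2 - 6*n) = (n - 1)*(n + 1)*(n + 2)*(n^2 - 3*n) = (n - 3)*(n - 1)*(n + 1)*(n + 2)*(n)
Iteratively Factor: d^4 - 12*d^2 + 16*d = (d - 2)*(d^3 + 2*d^2 - 8*d) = (d - 2)*(d + 4)*(d^2 - 2*d) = (d - 2)^2*(d + 4)*(d)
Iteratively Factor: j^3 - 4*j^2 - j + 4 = (j + 1)*(j^2 - 5*j + 4) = (j - 4)*(j + 1)*(j - 1)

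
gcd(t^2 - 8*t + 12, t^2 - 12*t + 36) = t - 6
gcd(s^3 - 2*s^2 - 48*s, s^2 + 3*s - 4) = 1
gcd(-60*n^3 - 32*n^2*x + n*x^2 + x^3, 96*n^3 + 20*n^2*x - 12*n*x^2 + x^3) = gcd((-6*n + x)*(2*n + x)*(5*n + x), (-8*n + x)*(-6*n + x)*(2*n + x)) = -12*n^2 - 4*n*x + x^2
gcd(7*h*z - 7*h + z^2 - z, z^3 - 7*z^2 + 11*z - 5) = z - 1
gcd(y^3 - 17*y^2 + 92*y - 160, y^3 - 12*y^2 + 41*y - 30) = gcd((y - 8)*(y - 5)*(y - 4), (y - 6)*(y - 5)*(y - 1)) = y - 5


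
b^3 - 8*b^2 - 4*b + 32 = (b - 8)*(b - 2)*(b + 2)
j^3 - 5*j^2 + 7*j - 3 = (j - 3)*(j - 1)^2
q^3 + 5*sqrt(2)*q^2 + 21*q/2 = q*(q + 3*sqrt(2)/2)*(q + 7*sqrt(2)/2)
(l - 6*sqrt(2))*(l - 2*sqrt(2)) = l^2 - 8*sqrt(2)*l + 24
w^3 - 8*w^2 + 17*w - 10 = (w - 5)*(w - 2)*(w - 1)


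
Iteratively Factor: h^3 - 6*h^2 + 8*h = (h - 4)*(h^2 - 2*h) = (h - 4)*(h - 2)*(h)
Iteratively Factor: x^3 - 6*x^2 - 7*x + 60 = (x - 5)*(x^2 - x - 12) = (x - 5)*(x - 4)*(x + 3)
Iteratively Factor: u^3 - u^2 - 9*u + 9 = (u - 1)*(u^2 - 9) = (u - 1)*(u + 3)*(u - 3)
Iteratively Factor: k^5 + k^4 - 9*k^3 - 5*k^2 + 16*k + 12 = (k + 1)*(k^4 - 9*k^2 + 4*k + 12) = (k - 2)*(k + 1)*(k^3 + 2*k^2 - 5*k - 6) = (k - 2)^2*(k + 1)*(k^2 + 4*k + 3) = (k - 2)^2*(k + 1)^2*(k + 3)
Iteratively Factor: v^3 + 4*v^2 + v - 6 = (v + 3)*(v^2 + v - 2) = (v - 1)*(v + 3)*(v + 2)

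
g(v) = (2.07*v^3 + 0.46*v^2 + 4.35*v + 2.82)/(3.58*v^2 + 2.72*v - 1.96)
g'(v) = (-7.16*v - 2.72)*(2.07*v^3 + 0.46*v^2 + 4.35*v + 2.82)/(3.58*v^2 + 2.72*v - 1.96)^2 + (6.21*v^2 + 0.92*v + 4.35)/(3.58*v^2 + 2.72*v - 1.96)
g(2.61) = 1.83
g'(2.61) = 0.33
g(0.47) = 47.44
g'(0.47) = -2586.49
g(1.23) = 1.87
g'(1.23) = -0.98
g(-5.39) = -3.79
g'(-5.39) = 0.50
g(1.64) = 1.68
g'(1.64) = -0.14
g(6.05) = 3.47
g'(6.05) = 0.53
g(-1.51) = -4.69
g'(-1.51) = -9.94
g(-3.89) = -3.10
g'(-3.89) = 0.41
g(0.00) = -1.44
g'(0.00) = -4.22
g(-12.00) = -7.40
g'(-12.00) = 0.56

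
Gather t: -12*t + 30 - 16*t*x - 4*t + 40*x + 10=t*(-16*x - 16) + 40*x + 40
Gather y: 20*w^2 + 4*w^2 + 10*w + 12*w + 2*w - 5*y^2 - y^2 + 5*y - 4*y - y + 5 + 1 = 24*w^2 + 24*w - 6*y^2 + 6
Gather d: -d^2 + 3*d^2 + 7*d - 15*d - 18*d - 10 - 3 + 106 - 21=2*d^2 - 26*d + 72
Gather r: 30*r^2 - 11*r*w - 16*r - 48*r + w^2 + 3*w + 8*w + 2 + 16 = 30*r^2 + r*(-11*w - 64) + w^2 + 11*w + 18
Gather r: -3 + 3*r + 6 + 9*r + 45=12*r + 48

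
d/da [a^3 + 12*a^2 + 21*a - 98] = 3*a^2 + 24*a + 21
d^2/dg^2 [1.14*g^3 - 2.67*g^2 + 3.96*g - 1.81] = 6.84*g - 5.34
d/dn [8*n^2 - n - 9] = 16*n - 1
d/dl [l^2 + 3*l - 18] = 2*l + 3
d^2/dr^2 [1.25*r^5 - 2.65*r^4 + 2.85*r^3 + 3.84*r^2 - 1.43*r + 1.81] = 25.0*r^3 - 31.8*r^2 + 17.1*r + 7.68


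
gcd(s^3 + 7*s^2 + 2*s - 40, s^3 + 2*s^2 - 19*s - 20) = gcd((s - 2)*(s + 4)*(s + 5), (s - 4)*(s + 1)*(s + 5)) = s + 5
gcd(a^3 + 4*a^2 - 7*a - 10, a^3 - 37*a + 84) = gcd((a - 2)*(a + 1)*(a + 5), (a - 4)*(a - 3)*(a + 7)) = 1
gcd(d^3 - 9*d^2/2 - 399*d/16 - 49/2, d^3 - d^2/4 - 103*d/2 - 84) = d^2 - 25*d/4 - 14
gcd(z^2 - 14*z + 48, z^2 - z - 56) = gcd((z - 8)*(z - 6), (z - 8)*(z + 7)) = z - 8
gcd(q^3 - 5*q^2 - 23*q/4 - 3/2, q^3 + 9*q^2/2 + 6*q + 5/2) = 1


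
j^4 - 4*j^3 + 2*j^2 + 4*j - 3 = (j - 3)*(j - 1)^2*(j + 1)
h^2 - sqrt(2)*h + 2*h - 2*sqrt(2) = (h + 2)*(h - sqrt(2))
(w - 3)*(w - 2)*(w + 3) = w^3 - 2*w^2 - 9*w + 18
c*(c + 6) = c^2 + 6*c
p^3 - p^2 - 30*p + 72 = (p - 4)*(p - 3)*(p + 6)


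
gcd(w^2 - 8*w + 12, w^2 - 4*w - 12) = w - 6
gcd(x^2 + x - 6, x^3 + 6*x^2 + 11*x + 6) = x + 3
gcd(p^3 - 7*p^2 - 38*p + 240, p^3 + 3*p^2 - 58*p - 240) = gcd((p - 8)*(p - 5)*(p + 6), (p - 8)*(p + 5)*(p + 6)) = p^2 - 2*p - 48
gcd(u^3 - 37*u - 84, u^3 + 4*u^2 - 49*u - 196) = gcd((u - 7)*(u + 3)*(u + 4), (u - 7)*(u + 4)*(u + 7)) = u^2 - 3*u - 28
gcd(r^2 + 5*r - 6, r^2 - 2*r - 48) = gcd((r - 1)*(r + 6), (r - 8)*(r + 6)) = r + 6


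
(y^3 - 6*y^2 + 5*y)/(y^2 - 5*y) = y - 1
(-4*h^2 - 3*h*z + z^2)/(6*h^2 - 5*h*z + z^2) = (-4*h^2 - 3*h*z + z^2)/(6*h^2 - 5*h*z + z^2)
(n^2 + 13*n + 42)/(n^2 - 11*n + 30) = (n^2 + 13*n + 42)/(n^2 - 11*n + 30)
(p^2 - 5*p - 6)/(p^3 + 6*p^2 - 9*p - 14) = (p - 6)/(p^2 + 5*p - 14)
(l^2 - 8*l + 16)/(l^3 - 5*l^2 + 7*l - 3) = (l^2 - 8*l + 16)/(l^3 - 5*l^2 + 7*l - 3)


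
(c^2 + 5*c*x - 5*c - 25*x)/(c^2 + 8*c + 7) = (c^2 + 5*c*x - 5*c - 25*x)/(c^2 + 8*c + 7)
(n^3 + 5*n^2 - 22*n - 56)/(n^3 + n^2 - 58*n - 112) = (n - 4)/(n - 8)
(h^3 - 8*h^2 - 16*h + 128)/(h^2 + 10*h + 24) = (h^2 - 12*h + 32)/(h + 6)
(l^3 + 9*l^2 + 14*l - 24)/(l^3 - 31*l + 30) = (l + 4)/(l - 5)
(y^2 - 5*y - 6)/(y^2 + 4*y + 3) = (y - 6)/(y + 3)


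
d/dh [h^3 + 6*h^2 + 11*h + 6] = 3*h^2 + 12*h + 11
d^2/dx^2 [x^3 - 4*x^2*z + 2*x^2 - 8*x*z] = 6*x - 8*z + 4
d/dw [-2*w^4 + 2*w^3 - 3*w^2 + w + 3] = -8*w^3 + 6*w^2 - 6*w + 1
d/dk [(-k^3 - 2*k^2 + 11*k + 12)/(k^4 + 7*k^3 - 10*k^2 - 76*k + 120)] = (k^5 + 6*k^4 + 3*k^3 - 44*k^2 - 438*k - 1116)/(k^7 + 16*k^6 + 61*k^5 - 170*k^4 - 1064*k^3 + 1072*k^2 + 5520*k - 7200)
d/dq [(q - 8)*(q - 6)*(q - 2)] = 3*q^2 - 32*q + 76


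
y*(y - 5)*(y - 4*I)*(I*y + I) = I*y^4 + 4*y^3 - 4*I*y^3 - 16*y^2 - 5*I*y^2 - 20*y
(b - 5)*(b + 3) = b^2 - 2*b - 15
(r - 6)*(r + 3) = r^2 - 3*r - 18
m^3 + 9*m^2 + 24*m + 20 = (m + 2)^2*(m + 5)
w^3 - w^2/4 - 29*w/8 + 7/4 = (w - 7/4)*(w - 1/2)*(w + 2)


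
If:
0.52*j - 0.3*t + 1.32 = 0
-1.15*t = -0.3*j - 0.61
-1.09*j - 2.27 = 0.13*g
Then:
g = 4.57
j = -2.63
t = -0.16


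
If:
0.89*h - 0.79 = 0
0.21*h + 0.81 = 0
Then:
No Solution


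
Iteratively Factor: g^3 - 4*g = (g)*(g^2 - 4) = g*(g - 2)*(g + 2)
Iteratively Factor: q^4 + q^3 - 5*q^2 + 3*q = (q + 3)*(q^3 - 2*q^2 + q) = (q - 1)*(q + 3)*(q^2 - q) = (q - 1)^2*(q + 3)*(q)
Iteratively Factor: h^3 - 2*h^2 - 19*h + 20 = (h - 5)*(h^2 + 3*h - 4) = (h - 5)*(h - 1)*(h + 4)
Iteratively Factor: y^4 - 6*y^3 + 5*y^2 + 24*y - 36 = (y - 2)*(y^3 - 4*y^2 - 3*y + 18) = (y - 3)*(y - 2)*(y^2 - y - 6) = (y - 3)^2*(y - 2)*(y + 2)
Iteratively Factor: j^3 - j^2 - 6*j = (j + 2)*(j^2 - 3*j) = j*(j + 2)*(j - 3)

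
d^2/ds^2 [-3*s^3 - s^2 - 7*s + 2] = -18*s - 2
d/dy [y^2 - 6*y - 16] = 2*y - 6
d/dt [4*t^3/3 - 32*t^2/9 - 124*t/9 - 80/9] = 4*t^2 - 64*t/9 - 124/9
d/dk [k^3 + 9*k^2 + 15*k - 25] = 3*k^2 + 18*k + 15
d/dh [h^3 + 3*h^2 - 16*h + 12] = 3*h^2 + 6*h - 16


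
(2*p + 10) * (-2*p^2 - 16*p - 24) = -4*p^3 - 52*p^2 - 208*p - 240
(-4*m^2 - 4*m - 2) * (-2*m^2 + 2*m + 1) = 8*m^4 - 8*m^2 - 8*m - 2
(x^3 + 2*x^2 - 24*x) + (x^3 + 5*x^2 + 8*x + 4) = 2*x^3 + 7*x^2 - 16*x + 4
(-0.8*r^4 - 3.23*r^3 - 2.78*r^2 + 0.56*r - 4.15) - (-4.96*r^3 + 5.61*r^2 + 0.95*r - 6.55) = -0.8*r^4 + 1.73*r^3 - 8.39*r^2 - 0.39*r + 2.4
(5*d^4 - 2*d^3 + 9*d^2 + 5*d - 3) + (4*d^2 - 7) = 5*d^4 - 2*d^3 + 13*d^2 + 5*d - 10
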